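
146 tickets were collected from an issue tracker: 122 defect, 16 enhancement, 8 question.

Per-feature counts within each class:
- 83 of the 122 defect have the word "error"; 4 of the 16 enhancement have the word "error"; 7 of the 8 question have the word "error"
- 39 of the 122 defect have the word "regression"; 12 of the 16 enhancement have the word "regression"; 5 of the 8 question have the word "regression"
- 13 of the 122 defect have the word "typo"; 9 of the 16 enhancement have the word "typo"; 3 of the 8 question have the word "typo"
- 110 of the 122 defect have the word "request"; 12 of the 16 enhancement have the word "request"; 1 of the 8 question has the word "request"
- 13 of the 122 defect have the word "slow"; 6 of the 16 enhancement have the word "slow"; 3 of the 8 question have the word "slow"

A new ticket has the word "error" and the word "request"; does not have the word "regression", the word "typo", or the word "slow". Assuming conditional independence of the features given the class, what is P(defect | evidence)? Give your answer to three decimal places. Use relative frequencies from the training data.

defect: (122/146) × (83/122) × (83/122) × (109/122) × (110/122) × (109/122) ≈ 0.278362
enhancement: (16/146) × (4/16) × (4/16) × (7/16) × (12/16) × (10/16) ≈ 0.00140464
question: (8/146) × (7/8) × (3/8) × (5/8) × (1/8) × (5/8) ≈ 0.000877903
P(defect | x) = 0.278362 / 0.280644543 ≈ 0.992

0.992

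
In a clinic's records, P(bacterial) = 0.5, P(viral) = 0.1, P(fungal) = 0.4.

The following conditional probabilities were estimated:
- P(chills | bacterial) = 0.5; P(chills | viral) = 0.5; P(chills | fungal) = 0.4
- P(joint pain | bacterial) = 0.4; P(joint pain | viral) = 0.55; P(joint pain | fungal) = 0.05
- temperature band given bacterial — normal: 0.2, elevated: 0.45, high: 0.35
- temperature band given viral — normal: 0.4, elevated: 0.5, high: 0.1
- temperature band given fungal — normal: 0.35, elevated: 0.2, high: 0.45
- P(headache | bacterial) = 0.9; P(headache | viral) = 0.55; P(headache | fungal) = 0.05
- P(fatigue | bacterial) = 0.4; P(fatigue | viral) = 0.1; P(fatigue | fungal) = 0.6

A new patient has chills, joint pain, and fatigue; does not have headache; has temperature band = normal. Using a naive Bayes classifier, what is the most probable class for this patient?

fungal

bacterial: 0.5 × 0.5 × 0.4 × 0.2 × (1−0.9) × 0.4 = 0.0008
viral: 0.1 × 0.5 × 0.55 × 0.4 × (1−0.55) × 0.1 = 0.000495
fungal: 0.4 × 0.4 × 0.05 × 0.35 × (1−0.05) × 0.6 = 0.001596
Highest score → fungal.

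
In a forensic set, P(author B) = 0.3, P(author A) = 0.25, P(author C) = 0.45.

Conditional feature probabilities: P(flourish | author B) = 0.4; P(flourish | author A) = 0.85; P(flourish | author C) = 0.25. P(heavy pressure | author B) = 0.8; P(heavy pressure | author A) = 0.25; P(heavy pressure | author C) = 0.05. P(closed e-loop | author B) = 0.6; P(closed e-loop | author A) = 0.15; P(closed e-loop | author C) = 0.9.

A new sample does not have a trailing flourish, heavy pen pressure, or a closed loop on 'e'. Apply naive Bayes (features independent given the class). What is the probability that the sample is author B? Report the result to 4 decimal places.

author B: 0.3 × (1−0.4) × (1−0.8) × (1−0.6) = 0.0144
author A: 0.25 × (1−0.85) × (1−0.25) × (1−0.15) = 0.02390625
author C: 0.45 × (1−0.25) × (1−0.05) × (1−0.9) = 0.0320625
P(author B | x) = 0.0144 / 0.07036875 ≈ 0.2046

0.2046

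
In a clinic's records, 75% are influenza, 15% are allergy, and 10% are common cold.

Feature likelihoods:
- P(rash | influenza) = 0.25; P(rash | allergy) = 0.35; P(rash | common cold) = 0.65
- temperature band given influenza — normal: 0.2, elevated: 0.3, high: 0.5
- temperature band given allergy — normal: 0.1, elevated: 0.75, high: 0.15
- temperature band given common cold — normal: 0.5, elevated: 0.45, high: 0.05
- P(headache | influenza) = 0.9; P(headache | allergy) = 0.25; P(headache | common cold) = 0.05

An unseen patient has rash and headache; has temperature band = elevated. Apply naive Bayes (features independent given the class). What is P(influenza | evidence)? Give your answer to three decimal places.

influenza: 0.75 × 0.25 × 0.3 × 0.9 = 0.050625
allergy: 0.15 × 0.35 × 0.75 × 0.25 = 0.00984375
common cold: 0.1 × 0.65 × 0.45 × 0.05 = 0.0014625
P(influenza | x) = 0.050625 / 0.06193125 ≈ 0.817

0.817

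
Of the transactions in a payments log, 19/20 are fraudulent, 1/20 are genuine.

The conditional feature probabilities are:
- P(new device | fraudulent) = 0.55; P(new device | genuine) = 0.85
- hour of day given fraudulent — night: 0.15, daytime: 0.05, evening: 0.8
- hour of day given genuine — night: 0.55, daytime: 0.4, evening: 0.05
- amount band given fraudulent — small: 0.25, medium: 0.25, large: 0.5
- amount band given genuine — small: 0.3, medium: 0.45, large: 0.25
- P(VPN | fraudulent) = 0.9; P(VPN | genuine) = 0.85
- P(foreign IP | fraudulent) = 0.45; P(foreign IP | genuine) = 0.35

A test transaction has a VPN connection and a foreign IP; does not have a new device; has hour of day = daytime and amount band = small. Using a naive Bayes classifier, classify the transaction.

fraudulent: 0.95 × (1−0.55) × 0.05 × 0.25 × 0.9 × 0.45 = 0.00216421875
genuine: 0.05 × (1−0.85) × 0.4 × 0.3 × 0.85 × 0.35 = 0.00026775
Highest score → fraudulent.

fraudulent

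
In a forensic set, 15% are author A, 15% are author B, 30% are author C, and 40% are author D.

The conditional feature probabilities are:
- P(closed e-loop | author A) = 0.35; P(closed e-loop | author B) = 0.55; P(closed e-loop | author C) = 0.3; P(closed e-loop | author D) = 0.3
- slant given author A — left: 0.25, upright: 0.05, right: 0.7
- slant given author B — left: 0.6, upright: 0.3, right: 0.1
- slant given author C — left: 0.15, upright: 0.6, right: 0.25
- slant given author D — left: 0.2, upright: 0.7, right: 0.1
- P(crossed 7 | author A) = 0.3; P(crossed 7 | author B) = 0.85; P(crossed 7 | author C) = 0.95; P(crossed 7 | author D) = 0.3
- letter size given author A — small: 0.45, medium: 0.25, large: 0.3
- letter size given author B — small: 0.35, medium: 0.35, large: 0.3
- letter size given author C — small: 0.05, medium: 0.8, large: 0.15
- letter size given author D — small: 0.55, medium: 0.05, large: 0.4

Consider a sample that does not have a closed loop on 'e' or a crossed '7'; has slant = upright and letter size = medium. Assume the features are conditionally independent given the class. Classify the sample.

author A: 0.15 × (1−0.35) × 0.05 × (1−0.3) × 0.25 = 0.000853125
author B: 0.15 × (1−0.55) × 0.3 × (1−0.85) × 0.35 = 0.001063125
author C: 0.3 × (1−0.3) × 0.6 × (1−0.95) × 0.8 = 0.00504
author D: 0.4 × (1−0.3) × 0.7 × (1−0.3) × 0.05 = 0.00686
Highest score → author D.

author D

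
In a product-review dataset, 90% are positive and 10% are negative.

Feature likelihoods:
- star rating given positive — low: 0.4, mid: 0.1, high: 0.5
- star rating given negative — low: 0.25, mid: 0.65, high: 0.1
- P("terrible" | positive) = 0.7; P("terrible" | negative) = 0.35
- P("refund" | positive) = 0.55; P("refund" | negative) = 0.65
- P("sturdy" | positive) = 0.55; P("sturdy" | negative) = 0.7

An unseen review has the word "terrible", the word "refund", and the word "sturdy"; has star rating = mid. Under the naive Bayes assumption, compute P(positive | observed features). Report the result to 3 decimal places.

positive: 0.9 × 0.1 × 0.7 × 0.55 × 0.55 = 0.0190575
negative: 0.1 × 0.65 × 0.35 × 0.65 × 0.7 = 0.01035125
P(positive | x) = 0.0190575 / 0.02940875 ≈ 0.648

0.648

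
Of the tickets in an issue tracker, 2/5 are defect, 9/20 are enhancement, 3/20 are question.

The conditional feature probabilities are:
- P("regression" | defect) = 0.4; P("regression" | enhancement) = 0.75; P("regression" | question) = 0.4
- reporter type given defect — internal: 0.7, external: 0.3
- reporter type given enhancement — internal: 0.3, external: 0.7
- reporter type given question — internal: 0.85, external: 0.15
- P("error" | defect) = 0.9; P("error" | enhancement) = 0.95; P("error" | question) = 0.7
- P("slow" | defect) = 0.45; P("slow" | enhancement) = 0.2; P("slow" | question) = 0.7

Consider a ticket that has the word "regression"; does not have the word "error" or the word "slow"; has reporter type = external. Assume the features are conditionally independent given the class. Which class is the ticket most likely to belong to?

defect: 0.4 × 0.4 × 0.3 × (1−0.9) × (1−0.45) = 0.00264
enhancement: 0.45 × 0.75 × 0.7 × (1−0.95) × (1−0.2) = 0.00945
question: 0.15 × 0.4 × 0.15 × (1−0.7) × (1−0.7) = 0.00081
Highest score → enhancement.

enhancement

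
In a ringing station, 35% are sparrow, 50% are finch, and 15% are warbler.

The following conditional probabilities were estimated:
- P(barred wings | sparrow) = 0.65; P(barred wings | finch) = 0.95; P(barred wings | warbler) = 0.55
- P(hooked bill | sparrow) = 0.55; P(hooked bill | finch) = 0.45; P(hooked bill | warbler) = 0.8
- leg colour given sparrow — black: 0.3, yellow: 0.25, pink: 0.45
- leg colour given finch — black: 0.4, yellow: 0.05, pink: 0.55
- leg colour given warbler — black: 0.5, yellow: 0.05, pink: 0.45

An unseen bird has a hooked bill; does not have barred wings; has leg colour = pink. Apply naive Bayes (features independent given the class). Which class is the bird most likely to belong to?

sparrow

sparrow: 0.35 × (1−0.65) × 0.55 × 0.45 = 0.03031875
finch: 0.5 × (1−0.95) × 0.45 × 0.55 = 0.0061875
warbler: 0.15 × (1−0.55) × 0.8 × 0.45 = 0.0243
Highest score → sparrow.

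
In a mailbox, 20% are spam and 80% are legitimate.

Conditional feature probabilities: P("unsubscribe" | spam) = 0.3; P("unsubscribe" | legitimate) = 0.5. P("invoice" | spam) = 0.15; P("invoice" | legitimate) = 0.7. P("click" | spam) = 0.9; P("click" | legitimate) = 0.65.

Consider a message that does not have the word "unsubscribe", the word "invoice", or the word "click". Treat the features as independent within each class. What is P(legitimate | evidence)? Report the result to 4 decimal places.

spam: 0.2 × (1−0.3) × (1−0.15) × (1−0.9) = 0.0119
legitimate: 0.8 × (1−0.5) × (1−0.7) × (1−0.65) = 0.042
P(legitimate | x) = 0.042 / 0.0539 ≈ 0.7792

0.7792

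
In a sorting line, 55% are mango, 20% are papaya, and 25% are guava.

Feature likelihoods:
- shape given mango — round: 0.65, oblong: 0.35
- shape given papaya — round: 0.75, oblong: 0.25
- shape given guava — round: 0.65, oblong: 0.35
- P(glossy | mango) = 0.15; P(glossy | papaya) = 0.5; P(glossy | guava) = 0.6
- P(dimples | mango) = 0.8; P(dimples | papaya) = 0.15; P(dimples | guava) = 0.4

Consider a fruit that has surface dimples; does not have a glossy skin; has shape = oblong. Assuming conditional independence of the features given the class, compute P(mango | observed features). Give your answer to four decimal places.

mango: 0.55 × 0.35 × (1−0.15) × 0.8 = 0.1309
papaya: 0.2 × 0.25 × (1−0.5) × 0.15 = 0.00375
guava: 0.25 × 0.35 × (1−0.6) × 0.4 = 0.014
P(mango | x) = 0.1309 / 0.14865 ≈ 0.8806

0.8806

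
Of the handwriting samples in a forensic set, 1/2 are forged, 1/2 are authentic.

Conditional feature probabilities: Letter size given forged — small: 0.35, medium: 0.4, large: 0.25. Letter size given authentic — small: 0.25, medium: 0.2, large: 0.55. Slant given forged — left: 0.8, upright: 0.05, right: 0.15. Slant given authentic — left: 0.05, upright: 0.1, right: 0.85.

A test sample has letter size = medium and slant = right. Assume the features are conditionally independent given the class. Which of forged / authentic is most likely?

authentic

forged: 0.5 × 0.4 × 0.15 = 0.03
authentic: 0.5 × 0.2 × 0.85 = 0.085
Highest score → authentic.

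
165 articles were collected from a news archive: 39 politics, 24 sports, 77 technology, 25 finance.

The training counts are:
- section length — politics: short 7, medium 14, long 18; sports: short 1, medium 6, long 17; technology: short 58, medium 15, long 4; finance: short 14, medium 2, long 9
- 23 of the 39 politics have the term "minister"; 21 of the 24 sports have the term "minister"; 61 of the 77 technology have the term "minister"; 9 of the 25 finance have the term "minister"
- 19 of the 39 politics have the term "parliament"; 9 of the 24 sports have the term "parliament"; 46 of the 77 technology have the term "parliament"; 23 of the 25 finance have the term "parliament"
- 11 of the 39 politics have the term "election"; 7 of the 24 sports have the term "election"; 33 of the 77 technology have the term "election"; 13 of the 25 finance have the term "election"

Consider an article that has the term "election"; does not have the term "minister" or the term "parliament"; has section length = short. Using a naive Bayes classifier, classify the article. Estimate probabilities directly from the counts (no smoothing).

technology

politics: (39/165) × (7/39) × (16/39) × (20/39) × (11/39) ≈ 0.00251746
sports: (24/165) × (1/24) × (3/24) × (15/24) × (7/24) ≈ 0.0001381
technology: (77/165) × (58/77) × (16/77) × (31/77) × (33/77) ≈ 0.0126028
finance: (25/165) × (14/25) × (16/25) × (2/25) × (13/25) ≈ 0.00225901
Highest score → technology.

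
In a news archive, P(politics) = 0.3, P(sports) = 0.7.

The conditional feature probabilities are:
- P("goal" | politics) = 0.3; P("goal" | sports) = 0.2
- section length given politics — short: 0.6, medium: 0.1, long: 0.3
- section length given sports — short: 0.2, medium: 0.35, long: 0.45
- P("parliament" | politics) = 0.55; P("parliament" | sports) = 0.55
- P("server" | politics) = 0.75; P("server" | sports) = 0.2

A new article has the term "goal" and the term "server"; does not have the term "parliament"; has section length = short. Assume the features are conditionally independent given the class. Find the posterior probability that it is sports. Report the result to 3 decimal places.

0.121

politics: 0.3 × 0.3 × 0.6 × (1−0.55) × 0.75 = 0.018225
sports: 0.7 × 0.2 × 0.2 × (1−0.55) × 0.2 = 0.00252
P(sports | x) = 0.00252 / 0.020745 ≈ 0.121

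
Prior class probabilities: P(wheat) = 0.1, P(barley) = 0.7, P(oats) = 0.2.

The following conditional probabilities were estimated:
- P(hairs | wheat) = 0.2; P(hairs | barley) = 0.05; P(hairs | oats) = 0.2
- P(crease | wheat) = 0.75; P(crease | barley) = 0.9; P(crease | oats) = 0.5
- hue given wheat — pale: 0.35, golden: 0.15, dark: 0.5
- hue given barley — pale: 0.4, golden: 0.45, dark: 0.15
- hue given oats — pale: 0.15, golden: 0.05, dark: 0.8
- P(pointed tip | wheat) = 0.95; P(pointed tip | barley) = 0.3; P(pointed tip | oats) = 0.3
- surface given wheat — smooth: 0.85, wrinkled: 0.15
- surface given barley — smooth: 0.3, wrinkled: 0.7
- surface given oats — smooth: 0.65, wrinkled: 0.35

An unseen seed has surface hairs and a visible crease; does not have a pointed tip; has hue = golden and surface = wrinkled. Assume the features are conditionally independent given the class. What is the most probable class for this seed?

barley

wheat: 0.1 × 0.2 × 0.75 × 0.15 × (1−0.95) × 0.15 = 0.000016875
barley: 0.7 × 0.05 × 0.9 × 0.45 × (1−0.3) × 0.7 = 0.00694575
oats: 0.2 × 0.2 × 0.5 × 0.05 × (1−0.3) × 0.35 = 0.000245
Highest score → barley.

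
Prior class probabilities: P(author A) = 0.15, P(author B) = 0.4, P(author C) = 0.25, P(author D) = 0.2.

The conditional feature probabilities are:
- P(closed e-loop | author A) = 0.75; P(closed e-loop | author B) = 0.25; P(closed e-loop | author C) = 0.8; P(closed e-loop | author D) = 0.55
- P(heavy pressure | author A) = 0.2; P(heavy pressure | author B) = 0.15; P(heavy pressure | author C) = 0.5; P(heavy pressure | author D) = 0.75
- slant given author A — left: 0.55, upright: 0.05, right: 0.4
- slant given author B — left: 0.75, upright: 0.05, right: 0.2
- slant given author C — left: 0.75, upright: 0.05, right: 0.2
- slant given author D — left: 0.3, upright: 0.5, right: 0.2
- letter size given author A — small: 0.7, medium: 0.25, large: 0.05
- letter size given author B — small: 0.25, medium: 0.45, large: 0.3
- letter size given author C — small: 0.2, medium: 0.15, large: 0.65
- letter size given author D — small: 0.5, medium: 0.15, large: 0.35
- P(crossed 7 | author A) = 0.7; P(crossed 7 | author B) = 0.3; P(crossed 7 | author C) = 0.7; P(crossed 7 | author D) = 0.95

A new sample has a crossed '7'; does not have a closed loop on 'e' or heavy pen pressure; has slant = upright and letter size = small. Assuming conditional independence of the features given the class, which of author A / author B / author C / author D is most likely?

author A: 0.15 × (1−0.75) × (1−0.2) × 0.05 × 0.7 × 0.7 = 0.000735
author B: 0.4 × (1−0.25) × (1−0.15) × 0.05 × 0.25 × 0.3 = 0.00095625
author C: 0.25 × (1−0.8) × (1−0.5) × 0.05 × 0.2 × 0.7 = 0.000175
author D: 0.2 × (1−0.55) × (1−0.75) × 0.5 × 0.5 × 0.95 = 0.00534375
Highest score → author D.

author D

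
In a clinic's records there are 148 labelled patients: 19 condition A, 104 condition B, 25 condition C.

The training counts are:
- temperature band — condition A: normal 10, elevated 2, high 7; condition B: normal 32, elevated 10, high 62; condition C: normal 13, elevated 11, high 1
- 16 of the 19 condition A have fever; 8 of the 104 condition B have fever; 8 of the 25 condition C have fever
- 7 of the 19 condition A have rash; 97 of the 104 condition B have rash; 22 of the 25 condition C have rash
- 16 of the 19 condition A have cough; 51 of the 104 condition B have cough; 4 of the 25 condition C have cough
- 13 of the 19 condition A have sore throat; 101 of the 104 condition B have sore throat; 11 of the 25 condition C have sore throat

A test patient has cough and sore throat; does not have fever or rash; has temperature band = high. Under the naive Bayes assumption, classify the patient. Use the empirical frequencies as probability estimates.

condition A: (19/148) × (7/19) × (3/19) × (12/19) × (16/19) × (13/19) ≈ 0.00271761
condition B: (104/148) × (62/104) × (96/104) × (7/104) × (51/104) × (101/104) ≈ 0.0123953
condition C: (25/148) × (1/25) × (17/25) × (3/25) × (4/25) × (11/25) ≈ 0.0000388151
Highest score → condition B.

condition B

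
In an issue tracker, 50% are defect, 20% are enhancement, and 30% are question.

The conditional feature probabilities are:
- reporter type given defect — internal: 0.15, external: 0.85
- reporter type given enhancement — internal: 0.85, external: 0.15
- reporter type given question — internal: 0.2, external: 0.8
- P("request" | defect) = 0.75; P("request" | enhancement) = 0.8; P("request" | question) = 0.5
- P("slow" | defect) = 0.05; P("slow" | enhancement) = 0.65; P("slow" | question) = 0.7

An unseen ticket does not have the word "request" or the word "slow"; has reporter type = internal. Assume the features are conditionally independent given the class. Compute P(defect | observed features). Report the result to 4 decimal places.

defect: 0.5 × 0.15 × (1−0.75) × (1−0.05) = 0.0178125
enhancement: 0.2 × 0.85 × (1−0.8) × (1−0.65) = 0.0119
question: 0.3 × 0.2 × (1−0.5) × (1−0.7) = 0.009
P(defect | x) = 0.0178125 / 0.0387125 ≈ 0.4601

0.4601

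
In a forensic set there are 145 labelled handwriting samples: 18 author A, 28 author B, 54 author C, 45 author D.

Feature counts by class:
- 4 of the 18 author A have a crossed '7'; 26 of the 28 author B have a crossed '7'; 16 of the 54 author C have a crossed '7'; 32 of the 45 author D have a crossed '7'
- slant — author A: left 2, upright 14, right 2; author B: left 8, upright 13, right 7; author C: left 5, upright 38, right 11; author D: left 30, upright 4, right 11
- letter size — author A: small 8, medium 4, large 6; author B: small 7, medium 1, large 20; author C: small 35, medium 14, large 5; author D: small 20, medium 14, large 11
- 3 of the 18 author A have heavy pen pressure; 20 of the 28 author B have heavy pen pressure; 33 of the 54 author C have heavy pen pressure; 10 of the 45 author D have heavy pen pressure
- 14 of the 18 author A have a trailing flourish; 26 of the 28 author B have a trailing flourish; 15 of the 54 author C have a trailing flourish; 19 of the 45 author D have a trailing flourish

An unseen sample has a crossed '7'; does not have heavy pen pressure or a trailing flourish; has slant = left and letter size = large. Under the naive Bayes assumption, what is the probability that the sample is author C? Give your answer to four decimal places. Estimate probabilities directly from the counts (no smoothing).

0.0153

author A: (18/145) × (4/18) × (2/18) × (6/18) × (15/18) × (4/18) ≈ 0.000189206
author B: (28/145) × (26/28) × (8/28) × (20/28) × (8/28) × (2/28) ≈ 0.000746815
author C: (54/145) × (16/54) × (5/54) × (5/54) × (21/54) × (39/54) ≈ 0.000265706
author D: (45/145) × (32/45) × (30/45) × (11/45) × (35/45) × (26/45) ≈ 0.0161617
P(author C | x) = 0.000265706 / 0.017363427 ≈ 0.0153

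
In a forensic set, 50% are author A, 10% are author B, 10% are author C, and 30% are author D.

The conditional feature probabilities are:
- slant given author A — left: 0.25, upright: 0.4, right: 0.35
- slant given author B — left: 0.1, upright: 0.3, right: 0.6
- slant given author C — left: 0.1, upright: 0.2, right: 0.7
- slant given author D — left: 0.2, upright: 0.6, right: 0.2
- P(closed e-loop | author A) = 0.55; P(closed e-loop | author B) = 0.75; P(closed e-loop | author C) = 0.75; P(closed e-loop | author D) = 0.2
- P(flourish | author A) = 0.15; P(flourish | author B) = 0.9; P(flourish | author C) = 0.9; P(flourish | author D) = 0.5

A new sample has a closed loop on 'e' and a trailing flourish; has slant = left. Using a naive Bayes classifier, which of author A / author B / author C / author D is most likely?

author A: 0.5 × 0.25 × 0.55 × 0.15 = 0.0103125
author B: 0.1 × 0.1 × 0.75 × 0.9 = 0.00675
author C: 0.1 × 0.1 × 0.75 × 0.9 = 0.00675
author D: 0.3 × 0.2 × 0.2 × 0.5 = 0.006
Highest score → author A.

author A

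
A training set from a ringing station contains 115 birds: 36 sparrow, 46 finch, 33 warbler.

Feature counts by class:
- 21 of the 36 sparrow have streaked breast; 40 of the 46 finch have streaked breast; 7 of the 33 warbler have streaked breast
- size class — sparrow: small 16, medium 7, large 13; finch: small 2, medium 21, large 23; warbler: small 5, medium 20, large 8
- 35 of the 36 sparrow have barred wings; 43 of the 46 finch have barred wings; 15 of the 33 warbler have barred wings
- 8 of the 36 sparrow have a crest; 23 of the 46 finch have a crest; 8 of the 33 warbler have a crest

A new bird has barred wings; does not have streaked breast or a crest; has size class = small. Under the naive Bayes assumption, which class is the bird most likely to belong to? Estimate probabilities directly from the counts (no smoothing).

sparrow: (36/115) × (15/36) × (16/36) × (35/36) × (28/36) ≈ 0.0438361
finch: (46/115) × (6/46) × (2/46) × (43/46) × (23/46) ≈ 0.00106024
warbler: (33/115) × (26/33) × (5/33) × (15/33) × (25/33) ≈ 0.011796
Highest score → sparrow.

sparrow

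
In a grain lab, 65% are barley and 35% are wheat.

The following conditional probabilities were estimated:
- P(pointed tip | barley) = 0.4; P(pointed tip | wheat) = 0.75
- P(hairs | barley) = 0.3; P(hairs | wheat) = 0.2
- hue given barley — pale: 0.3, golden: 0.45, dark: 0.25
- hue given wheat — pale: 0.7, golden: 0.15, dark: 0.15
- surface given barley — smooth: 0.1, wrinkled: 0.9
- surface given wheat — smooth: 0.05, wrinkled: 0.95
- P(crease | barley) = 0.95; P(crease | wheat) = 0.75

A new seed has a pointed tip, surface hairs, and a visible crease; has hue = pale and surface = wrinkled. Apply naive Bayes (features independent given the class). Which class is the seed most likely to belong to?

barley: 0.65 × 0.4 × 0.3 × 0.3 × 0.9 × 0.95 = 0.020007
wheat: 0.35 × 0.75 × 0.2 × 0.7 × 0.95 × 0.75 = 0.026184375
Highest score → wheat.

wheat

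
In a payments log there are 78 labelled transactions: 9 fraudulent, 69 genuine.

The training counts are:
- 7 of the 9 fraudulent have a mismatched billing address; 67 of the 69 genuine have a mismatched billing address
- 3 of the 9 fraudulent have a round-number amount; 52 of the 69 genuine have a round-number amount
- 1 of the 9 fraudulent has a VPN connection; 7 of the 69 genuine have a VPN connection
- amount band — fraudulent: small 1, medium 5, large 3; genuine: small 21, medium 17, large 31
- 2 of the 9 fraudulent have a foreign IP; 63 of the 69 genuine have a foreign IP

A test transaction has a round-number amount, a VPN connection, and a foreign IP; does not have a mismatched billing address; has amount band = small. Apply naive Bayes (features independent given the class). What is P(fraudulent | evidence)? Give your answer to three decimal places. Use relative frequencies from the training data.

0.041

fraudulent: (9/78) × (2/9) × (3/9) × (1/9) × (1/9) × (2/9) ≈ 0.0000234486
genuine: (69/78) × (2/69) × (52/69) × (7/69) × (21/69) × (63/69) ≈ 0.000544754
P(fraudulent | x) = 0.0000234486 / 0.0005682026 ≈ 0.041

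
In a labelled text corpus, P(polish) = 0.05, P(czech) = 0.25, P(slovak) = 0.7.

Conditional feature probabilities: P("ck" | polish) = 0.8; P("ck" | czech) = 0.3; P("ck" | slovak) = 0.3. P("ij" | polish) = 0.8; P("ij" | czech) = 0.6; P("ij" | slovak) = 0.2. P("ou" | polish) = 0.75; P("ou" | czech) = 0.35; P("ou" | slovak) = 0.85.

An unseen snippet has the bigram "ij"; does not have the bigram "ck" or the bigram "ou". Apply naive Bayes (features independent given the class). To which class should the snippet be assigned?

czech

polish: 0.05 × (1−0.8) × 0.8 × (1−0.75) = 0.002
czech: 0.25 × (1−0.3) × 0.6 × (1−0.35) = 0.06825
slovak: 0.7 × (1−0.3) × 0.2 × (1−0.85) = 0.0147
Highest score → czech.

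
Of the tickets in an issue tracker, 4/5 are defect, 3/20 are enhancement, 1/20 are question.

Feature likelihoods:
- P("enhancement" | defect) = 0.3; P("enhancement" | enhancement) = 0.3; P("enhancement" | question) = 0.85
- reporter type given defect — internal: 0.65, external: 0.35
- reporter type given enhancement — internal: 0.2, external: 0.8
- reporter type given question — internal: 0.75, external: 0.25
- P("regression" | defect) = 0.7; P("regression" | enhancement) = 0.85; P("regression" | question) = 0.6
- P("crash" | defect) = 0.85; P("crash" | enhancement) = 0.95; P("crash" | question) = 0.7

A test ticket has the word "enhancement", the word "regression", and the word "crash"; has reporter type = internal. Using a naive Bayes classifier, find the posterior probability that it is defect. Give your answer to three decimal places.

defect: 0.8 × 0.3 × 0.65 × 0.7 × 0.85 = 0.09282
enhancement: 0.15 × 0.3 × 0.2 × 0.85 × 0.95 = 0.0072675
question: 0.05 × 0.85 × 0.75 × 0.6 × 0.7 = 0.0133875
P(defect | x) = 0.09282 / 0.113475 ≈ 0.818

0.818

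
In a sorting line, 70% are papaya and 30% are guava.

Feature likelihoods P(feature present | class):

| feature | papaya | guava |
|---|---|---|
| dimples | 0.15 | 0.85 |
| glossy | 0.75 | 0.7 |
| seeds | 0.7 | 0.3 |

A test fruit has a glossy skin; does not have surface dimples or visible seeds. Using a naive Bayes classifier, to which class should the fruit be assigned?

papaya

papaya: 0.7 × (1−0.15) × 0.75 × (1−0.7) = 0.133875
guava: 0.3 × (1−0.85) × 0.7 × (1−0.3) = 0.02205
Highest score → papaya.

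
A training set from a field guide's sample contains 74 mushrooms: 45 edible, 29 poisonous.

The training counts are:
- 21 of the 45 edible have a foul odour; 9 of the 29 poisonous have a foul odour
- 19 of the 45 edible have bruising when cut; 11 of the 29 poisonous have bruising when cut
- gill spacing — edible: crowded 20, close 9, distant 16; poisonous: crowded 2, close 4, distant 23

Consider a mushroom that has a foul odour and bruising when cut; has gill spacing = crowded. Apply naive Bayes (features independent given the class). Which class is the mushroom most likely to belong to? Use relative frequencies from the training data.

edible

edible: (45/74) × (21/45) × (19/45) × (20/45) ≈ 0.0532533
poisonous: (29/74) × (9/29) × (11/29) × (2/29) ≈ 0.00318154
Highest score → edible.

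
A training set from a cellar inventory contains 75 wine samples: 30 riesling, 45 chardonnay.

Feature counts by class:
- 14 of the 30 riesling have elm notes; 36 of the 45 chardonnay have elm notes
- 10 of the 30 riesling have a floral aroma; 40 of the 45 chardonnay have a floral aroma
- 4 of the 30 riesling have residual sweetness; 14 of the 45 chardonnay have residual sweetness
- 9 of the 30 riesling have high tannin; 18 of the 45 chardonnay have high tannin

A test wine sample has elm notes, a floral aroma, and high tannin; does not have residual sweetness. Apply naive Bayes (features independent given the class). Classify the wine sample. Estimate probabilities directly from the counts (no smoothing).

chardonnay

riesling: (30/75) × (14/30) × (10/30) × (26/30) × (9/30) ≈ 0.0161778
chardonnay: (45/75) × (36/45) × (40/45) × (31/45) × (18/45) ≈ 0.11757
Highest score → chardonnay.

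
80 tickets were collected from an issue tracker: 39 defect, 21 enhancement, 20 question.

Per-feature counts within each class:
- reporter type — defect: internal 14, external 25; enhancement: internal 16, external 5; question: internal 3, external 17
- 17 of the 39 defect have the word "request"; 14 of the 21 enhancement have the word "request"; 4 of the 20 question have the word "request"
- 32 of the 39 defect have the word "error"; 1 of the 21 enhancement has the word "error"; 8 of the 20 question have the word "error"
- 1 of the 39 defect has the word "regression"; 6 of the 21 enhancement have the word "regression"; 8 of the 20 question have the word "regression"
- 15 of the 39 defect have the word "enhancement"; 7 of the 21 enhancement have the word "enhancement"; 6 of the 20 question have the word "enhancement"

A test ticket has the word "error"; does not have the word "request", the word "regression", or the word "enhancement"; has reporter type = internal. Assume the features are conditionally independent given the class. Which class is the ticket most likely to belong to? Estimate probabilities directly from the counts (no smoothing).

defect

defect: (39/80) × (14/39) × (22/39) × (32/39) × (38/39) × (24/39) ≈ 0.0485677
enhancement: (21/80) × (16/21) × (7/21) × (1/21) × (15/21) × (14/21) ≈ 0.00151172
question: (20/80) × (3/20) × (16/20) × (8/20) × (12/20) × (14/20) = 0.00504
Highest score → defect.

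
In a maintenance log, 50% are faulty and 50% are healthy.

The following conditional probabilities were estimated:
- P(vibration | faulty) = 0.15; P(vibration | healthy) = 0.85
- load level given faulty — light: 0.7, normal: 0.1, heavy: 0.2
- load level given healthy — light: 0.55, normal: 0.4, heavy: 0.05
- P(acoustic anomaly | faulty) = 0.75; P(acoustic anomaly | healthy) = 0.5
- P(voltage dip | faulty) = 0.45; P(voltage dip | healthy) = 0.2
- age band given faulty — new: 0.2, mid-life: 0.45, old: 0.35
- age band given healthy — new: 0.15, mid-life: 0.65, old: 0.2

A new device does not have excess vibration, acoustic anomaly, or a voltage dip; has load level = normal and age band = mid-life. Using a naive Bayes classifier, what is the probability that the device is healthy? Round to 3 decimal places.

faulty: 0.5 × (1−0.15) × 0.1 × (1−0.75) × (1−0.45) × 0.45 = 0.0026296875
healthy: 0.5 × (1−0.85) × 0.4 × (1−0.5) × (1−0.2) × 0.65 = 0.0078
P(healthy | x) = 0.0078 / 0.0104296875 ≈ 0.748

0.748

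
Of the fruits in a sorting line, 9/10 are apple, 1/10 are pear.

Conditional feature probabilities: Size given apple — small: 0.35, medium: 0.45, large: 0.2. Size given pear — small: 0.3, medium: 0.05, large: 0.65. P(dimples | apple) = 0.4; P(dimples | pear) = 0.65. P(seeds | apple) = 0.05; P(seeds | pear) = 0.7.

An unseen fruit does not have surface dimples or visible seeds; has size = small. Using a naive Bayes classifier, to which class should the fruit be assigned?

apple

apple: 0.9 × 0.35 × (1−0.4) × (1−0.05) = 0.17955
pear: 0.1 × 0.3 × (1−0.65) × (1−0.7) = 0.00315
Highest score → apple.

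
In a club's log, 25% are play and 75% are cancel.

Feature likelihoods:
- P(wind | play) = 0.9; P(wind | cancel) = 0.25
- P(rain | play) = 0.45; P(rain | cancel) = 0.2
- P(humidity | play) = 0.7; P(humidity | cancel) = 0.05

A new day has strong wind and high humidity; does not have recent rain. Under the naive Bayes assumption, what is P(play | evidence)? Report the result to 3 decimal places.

0.920

play: 0.25 × 0.9 × (1−0.45) × 0.7 = 0.086625
cancel: 0.75 × 0.25 × (1−0.2) × 0.05 = 0.0075
P(play | x) = 0.086625 / 0.094125 ≈ 0.920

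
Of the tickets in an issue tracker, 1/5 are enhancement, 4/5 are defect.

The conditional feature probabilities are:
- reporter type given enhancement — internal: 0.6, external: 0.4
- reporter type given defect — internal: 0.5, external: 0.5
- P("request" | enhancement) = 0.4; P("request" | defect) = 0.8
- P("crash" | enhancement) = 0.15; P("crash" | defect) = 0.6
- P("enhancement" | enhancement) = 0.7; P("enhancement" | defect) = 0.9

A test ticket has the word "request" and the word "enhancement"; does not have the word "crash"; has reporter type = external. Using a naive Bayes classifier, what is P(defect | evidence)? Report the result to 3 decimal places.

enhancement: 0.2 × 0.4 × 0.4 × (1−0.15) × 0.7 = 0.01904
defect: 0.8 × 0.5 × 0.8 × (1−0.6) × 0.9 = 0.1152
P(defect | x) = 0.1152 / 0.13424 ≈ 0.858

0.858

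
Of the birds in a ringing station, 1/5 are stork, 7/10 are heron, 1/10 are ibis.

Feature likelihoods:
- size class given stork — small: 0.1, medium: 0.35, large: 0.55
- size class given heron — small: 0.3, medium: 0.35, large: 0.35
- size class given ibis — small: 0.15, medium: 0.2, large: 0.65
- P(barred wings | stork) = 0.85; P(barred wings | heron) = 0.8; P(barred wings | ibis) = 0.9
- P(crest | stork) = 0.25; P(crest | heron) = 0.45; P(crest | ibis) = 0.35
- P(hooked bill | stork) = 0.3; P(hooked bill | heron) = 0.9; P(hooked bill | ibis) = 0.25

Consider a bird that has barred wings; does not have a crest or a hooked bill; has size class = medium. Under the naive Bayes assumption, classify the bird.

stork: 0.2 × 0.35 × 0.85 × (1−0.25) × (1−0.3) = 0.0312375
heron: 0.7 × 0.35 × 0.8 × (1−0.45) × (1−0.9) = 0.01078
ibis: 0.1 × 0.2 × 0.9 × (1−0.35) × (1−0.25) = 0.008775
Highest score → stork.

stork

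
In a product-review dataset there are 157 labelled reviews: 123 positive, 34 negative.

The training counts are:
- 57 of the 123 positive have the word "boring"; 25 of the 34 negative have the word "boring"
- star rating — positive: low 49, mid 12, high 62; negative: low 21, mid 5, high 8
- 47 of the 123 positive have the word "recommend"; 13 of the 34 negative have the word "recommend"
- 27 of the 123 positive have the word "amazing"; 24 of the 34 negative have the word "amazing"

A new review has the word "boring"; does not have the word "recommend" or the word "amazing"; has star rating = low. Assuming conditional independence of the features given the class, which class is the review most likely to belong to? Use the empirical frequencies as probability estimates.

positive: (123/157) × (57/123) × (49/123) × (76/123) × (96/123) ≈ 0.0697494
negative: (34/157) × (25/34) × (21/34) × (21/34) × (10/34) ≈ 0.0178666
Highest score → positive.

positive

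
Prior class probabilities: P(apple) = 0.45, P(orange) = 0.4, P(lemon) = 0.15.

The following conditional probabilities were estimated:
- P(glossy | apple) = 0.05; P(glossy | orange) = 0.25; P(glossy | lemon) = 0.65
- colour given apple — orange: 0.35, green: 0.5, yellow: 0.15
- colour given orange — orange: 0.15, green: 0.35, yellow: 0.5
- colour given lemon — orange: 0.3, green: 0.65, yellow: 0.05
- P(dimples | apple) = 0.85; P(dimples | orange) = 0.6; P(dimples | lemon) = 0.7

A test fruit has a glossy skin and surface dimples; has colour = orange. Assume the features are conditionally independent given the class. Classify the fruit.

apple: 0.45 × 0.05 × 0.35 × 0.85 = 0.00669375
orange: 0.4 × 0.25 × 0.15 × 0.6 = 0.009
lemon: 0.15 × 0.65 × 0.3 × 0.7 = 0.020475
Highest score → lemon.

lemon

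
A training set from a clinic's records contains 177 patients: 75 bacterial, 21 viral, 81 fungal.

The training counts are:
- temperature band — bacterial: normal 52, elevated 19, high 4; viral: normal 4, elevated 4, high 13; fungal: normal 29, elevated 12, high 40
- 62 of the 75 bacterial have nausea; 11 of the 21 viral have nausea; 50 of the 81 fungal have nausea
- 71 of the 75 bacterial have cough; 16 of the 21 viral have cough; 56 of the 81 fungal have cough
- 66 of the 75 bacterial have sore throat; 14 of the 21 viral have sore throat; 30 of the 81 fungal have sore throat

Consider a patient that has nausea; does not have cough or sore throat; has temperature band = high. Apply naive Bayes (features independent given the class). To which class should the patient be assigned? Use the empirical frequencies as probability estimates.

bacterial: (75/177) × (4/75) × (62/75) × (4/75) × (9/75) ≈ 0.000119563
viral: (21/177) × (13/21) × (11/21) × (5/21) × (7/21) ≈ 0.00305332
fungal: (81/177) × (40/81) × (50/81) × (25/81) × (51/81) ≈ 0.0271089
Highest score → fungal.

fungal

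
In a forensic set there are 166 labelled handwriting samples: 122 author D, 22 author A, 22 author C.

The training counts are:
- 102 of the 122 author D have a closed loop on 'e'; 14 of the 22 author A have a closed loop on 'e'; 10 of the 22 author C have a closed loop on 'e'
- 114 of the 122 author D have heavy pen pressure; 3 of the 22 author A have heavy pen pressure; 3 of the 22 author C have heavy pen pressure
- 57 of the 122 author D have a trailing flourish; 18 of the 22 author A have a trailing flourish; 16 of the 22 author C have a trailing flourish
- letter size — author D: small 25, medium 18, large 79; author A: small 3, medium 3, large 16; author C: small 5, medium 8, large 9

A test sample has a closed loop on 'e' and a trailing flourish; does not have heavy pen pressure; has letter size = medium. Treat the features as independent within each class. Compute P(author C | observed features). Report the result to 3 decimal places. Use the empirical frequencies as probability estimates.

0.558

author D: (122/166) × (102/122) × (8/122) × (57/122) × (18/122) ≈ 0.00277747
author A: (22/166) × (14/22) × (19/22) × (18/22) × (3/22) ≈ 0.00812642
author C: (22/166) × (10/22) × (19/22) × (16/22) × (8/22) ≈ 0.013759
P(author C | x) = 0.013759 / 0.02466289 ≈ 0.558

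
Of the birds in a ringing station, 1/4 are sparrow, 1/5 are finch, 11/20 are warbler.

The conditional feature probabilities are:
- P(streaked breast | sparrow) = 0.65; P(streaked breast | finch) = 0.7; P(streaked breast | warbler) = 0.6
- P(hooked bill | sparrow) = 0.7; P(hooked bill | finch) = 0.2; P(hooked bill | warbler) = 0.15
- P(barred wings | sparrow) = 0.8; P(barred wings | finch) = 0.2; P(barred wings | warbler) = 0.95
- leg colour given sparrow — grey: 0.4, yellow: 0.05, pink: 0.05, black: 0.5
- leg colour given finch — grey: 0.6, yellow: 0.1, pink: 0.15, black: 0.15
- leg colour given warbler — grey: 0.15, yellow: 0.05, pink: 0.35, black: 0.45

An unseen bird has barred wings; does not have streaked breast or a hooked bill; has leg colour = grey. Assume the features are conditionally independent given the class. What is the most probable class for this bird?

warbler

sparrow: 0.25 × (1−0.65) × (1−0.7) × 0.8 × 0.4 = 0.0084
finch: 0.2 × (1−0.7) × (1−0.2) × 0.2 × 0.6 = 0.00576
warbler: 0.55 × (1−0.6) × (1−0.15) × 0.95 × 0.15 = 0.0266475
Highest score → warbler.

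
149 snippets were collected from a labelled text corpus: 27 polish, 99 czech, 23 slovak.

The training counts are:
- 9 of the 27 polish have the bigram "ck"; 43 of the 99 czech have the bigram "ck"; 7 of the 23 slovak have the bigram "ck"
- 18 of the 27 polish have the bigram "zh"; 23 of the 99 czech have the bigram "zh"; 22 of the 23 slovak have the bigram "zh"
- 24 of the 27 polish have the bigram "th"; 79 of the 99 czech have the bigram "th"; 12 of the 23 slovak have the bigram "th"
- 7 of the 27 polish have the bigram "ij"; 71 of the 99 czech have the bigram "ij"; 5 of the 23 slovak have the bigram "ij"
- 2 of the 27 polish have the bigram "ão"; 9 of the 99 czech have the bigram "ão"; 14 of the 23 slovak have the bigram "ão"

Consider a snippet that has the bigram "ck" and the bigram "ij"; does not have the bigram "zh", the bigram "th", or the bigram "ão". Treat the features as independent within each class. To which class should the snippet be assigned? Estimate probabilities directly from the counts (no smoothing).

czech

polish: (27/149) × (9/27) × (9/27) × (3/27) × (7/27) × (25/27) ≈ 0.000537036
czech: (99/149) × (43/99) × (76/99) × (20/99) × (71/99) × (90/99) ≈ 0.02918
slovak: (23/149) × (7/23) × (1/23) × (11/23) × (5/23) × (9/23) ≈ 0.0000831009
Highest score → czech.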